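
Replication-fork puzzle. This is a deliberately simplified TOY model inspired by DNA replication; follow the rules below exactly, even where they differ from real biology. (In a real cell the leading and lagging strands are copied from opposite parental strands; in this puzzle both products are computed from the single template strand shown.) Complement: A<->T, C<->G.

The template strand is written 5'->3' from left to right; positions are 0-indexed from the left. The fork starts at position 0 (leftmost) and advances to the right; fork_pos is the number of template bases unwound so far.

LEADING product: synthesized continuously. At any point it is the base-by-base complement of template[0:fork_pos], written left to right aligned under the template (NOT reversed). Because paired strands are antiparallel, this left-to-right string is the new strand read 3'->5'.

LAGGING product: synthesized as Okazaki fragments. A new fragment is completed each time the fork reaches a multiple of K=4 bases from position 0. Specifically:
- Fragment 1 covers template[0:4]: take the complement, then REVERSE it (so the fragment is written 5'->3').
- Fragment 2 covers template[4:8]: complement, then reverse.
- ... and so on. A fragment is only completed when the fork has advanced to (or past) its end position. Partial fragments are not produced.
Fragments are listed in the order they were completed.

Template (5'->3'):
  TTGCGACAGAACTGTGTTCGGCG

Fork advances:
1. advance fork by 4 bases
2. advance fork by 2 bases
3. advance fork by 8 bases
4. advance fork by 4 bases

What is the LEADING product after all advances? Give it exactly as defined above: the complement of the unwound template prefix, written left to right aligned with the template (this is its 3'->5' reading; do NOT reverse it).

Step 1: advance 4 -> fork_pos = 0 + 4 = 4.
Step 2: advance 2 -> fork_pos = 4 + 2 = 6.
Step 3: advance 8 -> fork_pos = 6 + 8 = 14.
Step 4: advance 4 -> fork_pos = 14 + 4 = 18.
Unwound prefix: template[0:18] = TTGCGACAGAACTGTGTT
Complement it base by base (A<->T, C<->G), keeping left-to-right order:
  [0:5] TTGCG -> AACGC
  [5:10] ACAGA -> TGTCT
  [10:15] ACTGT -> TGACA
  [15:18] GTT -> CAA
Concatenate: AACGCTGTCTTGACACAA (length 18; written aligned with the template, i.e. 3'->5').

Answer: AACGCTGTCTTGACACAA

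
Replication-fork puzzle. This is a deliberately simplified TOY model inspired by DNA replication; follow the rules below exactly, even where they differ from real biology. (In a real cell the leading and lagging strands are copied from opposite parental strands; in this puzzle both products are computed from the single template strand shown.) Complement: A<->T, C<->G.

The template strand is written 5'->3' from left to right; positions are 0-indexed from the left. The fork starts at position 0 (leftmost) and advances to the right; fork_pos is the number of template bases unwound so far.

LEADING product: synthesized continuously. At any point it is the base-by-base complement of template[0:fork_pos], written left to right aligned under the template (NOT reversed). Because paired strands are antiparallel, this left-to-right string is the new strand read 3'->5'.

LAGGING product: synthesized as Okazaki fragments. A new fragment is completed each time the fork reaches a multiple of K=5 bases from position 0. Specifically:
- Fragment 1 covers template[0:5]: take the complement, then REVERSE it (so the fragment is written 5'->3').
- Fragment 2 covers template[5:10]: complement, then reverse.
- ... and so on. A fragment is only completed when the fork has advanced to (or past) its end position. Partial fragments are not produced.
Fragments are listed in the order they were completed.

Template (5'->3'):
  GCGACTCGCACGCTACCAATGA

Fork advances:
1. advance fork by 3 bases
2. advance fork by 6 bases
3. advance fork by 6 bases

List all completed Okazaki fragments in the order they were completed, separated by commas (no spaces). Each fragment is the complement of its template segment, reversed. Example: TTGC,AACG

Answer: GTCGC,TGCGA,TAGCG

Derivation:
Step 1: advance 3 -> fork_pos = 0 + 3 = 3. Next multiple of 5 is 5 (not reached); still 0 fragment(s).
Step 2: advance 6 -> fork_pos = 3 + 6 = 9. Reached multiple(s) of 5: 5 -> fragment 1 completed (1 total).
Step 3: advance 6 -> fork_pos = 9 + 6 = 15. Reached multiple(s) of 5: 10, 15 -> fragments 2-3 completed (3 total).
Final fork_pos = 15, so 3 fragment(s) are complete. Build each: template segment -> complement -> reverse.
Fragment 1: template[0:5] = GCGAC -> complement CGCTG -> reversed GTCGC
Fragment 2: template[5:10] = TCGCA -> complement AGCGT -> reversed TGCGA
Fragment 3: template[10:15] = CGCTA -> complement GCGAT -> reversed TAGCG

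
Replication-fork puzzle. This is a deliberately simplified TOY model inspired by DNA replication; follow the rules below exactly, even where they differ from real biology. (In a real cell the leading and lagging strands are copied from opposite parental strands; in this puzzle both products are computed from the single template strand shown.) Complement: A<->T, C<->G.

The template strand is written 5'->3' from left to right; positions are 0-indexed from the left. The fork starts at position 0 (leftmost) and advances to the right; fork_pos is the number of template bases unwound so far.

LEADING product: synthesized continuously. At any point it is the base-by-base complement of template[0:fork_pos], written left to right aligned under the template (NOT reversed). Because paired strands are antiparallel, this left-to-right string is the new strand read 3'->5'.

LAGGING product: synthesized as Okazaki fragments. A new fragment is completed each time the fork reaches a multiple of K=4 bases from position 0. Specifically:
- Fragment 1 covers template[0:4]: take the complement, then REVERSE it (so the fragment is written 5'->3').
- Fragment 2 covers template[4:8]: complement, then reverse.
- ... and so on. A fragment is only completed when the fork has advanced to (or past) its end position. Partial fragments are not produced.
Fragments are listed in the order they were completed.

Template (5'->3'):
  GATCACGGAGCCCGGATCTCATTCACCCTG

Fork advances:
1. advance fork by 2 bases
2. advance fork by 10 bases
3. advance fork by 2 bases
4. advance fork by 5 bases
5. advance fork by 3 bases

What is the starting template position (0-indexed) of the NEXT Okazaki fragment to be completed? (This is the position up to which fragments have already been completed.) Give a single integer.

Answer: 20

Derivation:
Step 1: advance 2 -> fork_pos = 0 + 2 = 2. Next multiple of 4 is 4 (not reached); still 0 fragment(s).
Step 2: advance 10 -> fork_pos = 2 + 10 = 12. Reached multiple(s) of 4: 4, 8, 12 -> fragments 1-3 completed (3 total).
Step 3: advance 2 -> fork_pos = 12 + 2 = 14. Next multiple of 4 is 16 (not reached); still 3 fragment(s).
Step 4: advance 5 -> fork_pos = 14 + 5 = 19. Reached multiple(s) of 4: 16 -> fragment 4 completed (4 total).
Step 5: advance 3 -> fork_pos = 19 + 3 = 22. Reached multiple(s) of 4: 20 -> fragment 5 completed (5 total).
5 fragment(s) completed, covering template[0:20] (5 x 4 = 20). The next fragment, fragment 6, covers template[20:24], so it starts at position 20.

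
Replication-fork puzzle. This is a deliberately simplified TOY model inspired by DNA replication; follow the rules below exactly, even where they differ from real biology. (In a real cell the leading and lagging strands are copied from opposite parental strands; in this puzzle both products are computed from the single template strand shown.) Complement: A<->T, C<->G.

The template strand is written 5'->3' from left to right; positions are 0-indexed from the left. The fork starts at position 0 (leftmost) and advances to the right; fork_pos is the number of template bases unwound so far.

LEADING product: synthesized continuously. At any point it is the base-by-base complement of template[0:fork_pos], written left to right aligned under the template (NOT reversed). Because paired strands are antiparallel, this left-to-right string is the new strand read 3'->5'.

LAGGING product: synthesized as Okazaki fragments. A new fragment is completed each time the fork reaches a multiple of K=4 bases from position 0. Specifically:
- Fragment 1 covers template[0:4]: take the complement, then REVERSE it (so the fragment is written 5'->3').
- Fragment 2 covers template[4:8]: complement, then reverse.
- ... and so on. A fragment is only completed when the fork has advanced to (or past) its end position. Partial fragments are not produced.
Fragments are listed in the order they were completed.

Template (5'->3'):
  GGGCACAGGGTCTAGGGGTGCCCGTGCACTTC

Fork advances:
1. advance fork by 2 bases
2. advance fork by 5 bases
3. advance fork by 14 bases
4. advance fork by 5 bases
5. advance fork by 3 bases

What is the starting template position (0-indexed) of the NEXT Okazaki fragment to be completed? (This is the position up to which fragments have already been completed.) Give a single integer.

Step 1: advance 2 -> fork_pos = 0 + 2 = 2. Next multiple of 4 is 4 (not reached); still 0 fragment(s).
Step 2: advance 5 -> fork_pos = 2 + 5 = 7. Reached multiple(s) of 4: 4 -> fragment 1 completed (1 total).
Step 3: advance 14 -> fork_pos = 7 + 14 = 21. Reached multiple(s) of 4: 8, 12, 16, 20 -> fragments 2-5 completed (5 total).
Step 4: advance 5 -> fork_pos = 21 + 5 = 26. Reached multiple(s) of 4: 24 -> fragment 6 completed (6 total).
Step 5: advance 3 -> fork_pos = 26 + 3 = 29. Reached multiple(s) of 4: 28 -> fragment 7 completed (7 total).
7 fragment(s) completed, covering template[0:28] (7 x 4 = 28). The next fragment, fragment 8, covers template[28:32], so it starts at position 28.

Answer: 28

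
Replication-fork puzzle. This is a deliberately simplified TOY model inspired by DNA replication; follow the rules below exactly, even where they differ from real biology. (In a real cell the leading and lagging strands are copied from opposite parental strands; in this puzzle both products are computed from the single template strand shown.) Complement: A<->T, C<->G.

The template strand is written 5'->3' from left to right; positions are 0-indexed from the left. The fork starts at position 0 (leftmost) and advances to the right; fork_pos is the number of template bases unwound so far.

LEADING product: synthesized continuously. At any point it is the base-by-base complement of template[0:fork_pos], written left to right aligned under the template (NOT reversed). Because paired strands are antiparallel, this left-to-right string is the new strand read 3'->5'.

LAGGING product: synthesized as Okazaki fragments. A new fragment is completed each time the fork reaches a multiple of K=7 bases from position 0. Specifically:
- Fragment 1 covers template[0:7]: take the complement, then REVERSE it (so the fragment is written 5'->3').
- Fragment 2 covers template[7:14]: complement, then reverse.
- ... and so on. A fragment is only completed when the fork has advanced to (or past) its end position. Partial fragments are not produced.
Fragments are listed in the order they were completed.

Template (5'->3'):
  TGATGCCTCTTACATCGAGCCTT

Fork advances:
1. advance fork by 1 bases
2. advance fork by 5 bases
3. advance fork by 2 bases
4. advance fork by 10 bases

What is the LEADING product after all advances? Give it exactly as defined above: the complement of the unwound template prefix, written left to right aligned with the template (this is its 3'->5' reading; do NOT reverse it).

Answer: ACTACGGAGAATGTAGCT

Derivation:
Step 1: advance 1 -> fork_pos = 0 + 1 = 1.
Step 2: advance 5 -> fork_pos = 1 + 5 = 6.
Step 3: advance 2 -> fork_pos = 6 + 2 = 8.
Step 4: advance 10 -> fork_pos = 8 + 10 = 18.
Unwound prefix: template[0:18] = TGATGCCTCTTACATCGA
Complement it base by base (A<->T, C<->G), keeping left-to-right order:
  [0:5] TGATG -> ACTAC
  [5:10] CCTCT -> GGAGA
  [10:15] TACAT -> ATGTA
  [15:18] CGA -> GCT
Concatenate: ACTACGGAGAATGTAGCT (length 18; written aligned with the template, i.e. 3'->5').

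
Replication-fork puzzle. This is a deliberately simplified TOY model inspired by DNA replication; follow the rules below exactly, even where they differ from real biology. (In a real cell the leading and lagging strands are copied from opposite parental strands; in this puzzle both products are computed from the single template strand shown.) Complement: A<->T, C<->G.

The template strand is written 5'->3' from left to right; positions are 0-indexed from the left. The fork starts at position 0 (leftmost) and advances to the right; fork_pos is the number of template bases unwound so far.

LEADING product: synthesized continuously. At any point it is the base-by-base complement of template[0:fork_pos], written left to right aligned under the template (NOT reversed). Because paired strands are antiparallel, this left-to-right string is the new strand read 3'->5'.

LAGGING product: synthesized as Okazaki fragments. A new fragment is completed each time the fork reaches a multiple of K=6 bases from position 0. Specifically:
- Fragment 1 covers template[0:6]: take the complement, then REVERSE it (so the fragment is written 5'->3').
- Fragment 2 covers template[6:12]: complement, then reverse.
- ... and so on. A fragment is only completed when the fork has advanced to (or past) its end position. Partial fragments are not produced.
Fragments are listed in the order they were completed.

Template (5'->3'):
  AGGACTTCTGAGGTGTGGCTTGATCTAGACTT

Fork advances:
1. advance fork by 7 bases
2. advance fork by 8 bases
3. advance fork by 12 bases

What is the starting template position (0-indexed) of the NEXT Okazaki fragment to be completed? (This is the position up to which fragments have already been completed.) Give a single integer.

Step 1: advance 7 -> fork_pos = 0 + 7 = 7. Reached multiple(s) of 6: 6 -> fragment 1 completed (1 total).
Step 2: advance 8 -> fork_pos = 7 + 8 = 15. Reached multiple(s) of 6: 12 -> fragment 2 completed (2 total).
Step 3: advance 12 -> fork_pos = 15 + 12 = 27. Reached multiple(s) of 6: 18, 24 -> fragments 3-4 completed (4 total).
4 fragment(s) completed, covering template[0:24] (4 x 6 = 24). The next fragment, fragment 5, covers template[24:30], so it starts at position 24.

Answer: 24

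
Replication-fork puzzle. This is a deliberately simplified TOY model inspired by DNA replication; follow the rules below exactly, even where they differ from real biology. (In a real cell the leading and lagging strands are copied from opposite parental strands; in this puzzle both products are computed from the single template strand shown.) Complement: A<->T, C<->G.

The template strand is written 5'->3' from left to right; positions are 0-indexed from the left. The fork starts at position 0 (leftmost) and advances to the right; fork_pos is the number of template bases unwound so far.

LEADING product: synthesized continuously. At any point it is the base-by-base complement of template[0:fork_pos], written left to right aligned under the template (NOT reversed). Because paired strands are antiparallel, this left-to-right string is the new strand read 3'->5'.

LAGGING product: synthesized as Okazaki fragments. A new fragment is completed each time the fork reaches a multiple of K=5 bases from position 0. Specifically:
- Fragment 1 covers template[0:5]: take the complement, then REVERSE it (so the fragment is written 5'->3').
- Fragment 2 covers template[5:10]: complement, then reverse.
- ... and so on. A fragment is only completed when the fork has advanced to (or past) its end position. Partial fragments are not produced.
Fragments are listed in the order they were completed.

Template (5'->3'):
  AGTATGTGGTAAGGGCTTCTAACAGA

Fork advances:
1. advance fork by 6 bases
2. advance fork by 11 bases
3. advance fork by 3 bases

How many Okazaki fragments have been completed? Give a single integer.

Step 1: advance 6 -> fork_pos = 0 + 6 = 6. Reached multiple(s) of 5: 5 -> fragment 1 completed (1 total).
Step 2: advance 11 -> fork_pos = 6 + 11 = 17. Reached multiple(s) of 5: 10, 15 -> fragments 2-3 completed (3 total).
Step 3: advance 3 -> fork_pos = 17 + 3 = 20. Reached multiple(s) of 5: 20 -> fragment 4 completed (4 total).
Check: final fork_pos = 20; the multiples of 5 that are <= 20 are 5..20 -> 20 // 5 = 4 completed fragment(s).

Answer: 4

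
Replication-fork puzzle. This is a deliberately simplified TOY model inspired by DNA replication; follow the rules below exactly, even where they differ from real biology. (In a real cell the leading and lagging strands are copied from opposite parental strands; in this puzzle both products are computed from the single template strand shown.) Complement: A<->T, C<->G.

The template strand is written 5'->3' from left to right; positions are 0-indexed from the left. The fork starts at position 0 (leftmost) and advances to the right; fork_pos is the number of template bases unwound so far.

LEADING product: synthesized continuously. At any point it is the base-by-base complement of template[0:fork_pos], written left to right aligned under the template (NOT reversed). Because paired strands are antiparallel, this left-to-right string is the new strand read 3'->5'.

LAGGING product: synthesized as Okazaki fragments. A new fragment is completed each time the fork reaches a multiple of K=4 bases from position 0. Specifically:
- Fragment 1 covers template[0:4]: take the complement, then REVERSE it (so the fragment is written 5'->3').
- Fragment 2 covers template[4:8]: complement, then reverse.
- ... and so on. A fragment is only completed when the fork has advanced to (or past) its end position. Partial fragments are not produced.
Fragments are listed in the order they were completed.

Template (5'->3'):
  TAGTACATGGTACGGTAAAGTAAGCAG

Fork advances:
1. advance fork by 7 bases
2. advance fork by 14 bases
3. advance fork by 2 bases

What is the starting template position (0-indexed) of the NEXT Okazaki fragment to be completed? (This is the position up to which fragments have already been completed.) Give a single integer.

Answer: 20

Derivation:
Step 1: advance 7 -> fork_pos = 0 + 7 = 7. Reached multiple(s) of 4: 4 -> fragment 1 completed (1 total).
Step 2: advance 14 -> fork_pos = 7 + 14 = 21. Reached multiple(s) of 4: 8, 12, 16, 20 -> fragments 2-5 completed (5 total).
Step 3: advance 2 -> fork_pos = 21 + 2 = 23. Next multiple of 4 is 24 (not reached); still 5 fragment(s).
5 fragment(s) completed, covering template[0:20] (5 x 4 = 20). The next fragment, fragment 6, covers template[20:24], so it starts at position 20.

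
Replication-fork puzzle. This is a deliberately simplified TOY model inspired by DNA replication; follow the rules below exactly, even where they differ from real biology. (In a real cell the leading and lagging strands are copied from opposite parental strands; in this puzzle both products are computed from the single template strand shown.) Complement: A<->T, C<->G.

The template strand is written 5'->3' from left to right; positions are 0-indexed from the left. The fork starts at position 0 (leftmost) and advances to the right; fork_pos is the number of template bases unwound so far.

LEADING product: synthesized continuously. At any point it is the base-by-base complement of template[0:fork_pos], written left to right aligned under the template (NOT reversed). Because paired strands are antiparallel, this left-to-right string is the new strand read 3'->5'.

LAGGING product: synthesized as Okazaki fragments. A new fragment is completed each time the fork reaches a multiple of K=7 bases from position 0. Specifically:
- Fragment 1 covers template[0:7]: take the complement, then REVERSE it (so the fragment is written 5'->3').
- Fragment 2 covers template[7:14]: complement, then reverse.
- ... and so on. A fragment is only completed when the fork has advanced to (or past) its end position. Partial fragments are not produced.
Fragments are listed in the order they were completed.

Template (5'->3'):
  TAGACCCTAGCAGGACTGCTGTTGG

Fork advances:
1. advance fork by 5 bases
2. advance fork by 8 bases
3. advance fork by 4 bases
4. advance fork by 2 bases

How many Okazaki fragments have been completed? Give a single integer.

Step 1: advance 5 -> fork_pos = 0 + 5 = 5. Next multiple of 7 is 7 (not reached); still 0 fragment(s).
Step 2: advance 8 -> fork_pos = 5 + 8 = 13. Reached multiple(s) of 7: 7 -> fragment 1 completed (1 total).
Step 3: advance 4 -> fork_pos = 13 + 4 = 17. Reached multiple(s) of 7: 14 -> fragment 2 completed (2 total).
Step 4: advance 2 -> fork_pos = 17 + 2 = 19. Next multiple of 7 is 21 (not reached); still 2 fragment(s).
Check: final fork_pos = 19; the multiples of 7 that are <= 19 are 7..14 -> 19 // 7 = 2 completed fragment(s).

Answer: 2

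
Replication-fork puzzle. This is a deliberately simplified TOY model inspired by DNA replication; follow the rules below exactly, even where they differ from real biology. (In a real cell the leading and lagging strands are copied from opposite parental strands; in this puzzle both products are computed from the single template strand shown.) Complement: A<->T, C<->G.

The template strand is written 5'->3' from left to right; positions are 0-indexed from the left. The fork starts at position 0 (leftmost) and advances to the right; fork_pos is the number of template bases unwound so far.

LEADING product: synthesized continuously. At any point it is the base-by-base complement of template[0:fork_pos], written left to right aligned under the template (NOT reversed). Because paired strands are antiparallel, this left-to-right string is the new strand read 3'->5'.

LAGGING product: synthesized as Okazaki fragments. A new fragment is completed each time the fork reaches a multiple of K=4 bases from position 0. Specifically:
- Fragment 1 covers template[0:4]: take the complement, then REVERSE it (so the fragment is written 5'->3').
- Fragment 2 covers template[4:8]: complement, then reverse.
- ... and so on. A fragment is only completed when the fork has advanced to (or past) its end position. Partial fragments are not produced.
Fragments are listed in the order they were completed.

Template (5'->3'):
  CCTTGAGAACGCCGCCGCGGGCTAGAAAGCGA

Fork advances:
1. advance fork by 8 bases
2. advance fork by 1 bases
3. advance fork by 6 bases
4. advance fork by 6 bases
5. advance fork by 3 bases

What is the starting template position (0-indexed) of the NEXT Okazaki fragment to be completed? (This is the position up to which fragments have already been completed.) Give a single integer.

Answer: 24

Derivation:
Step 1: advance 8 -> fork_pos = 0 + 8 = 8. Reached multiple(s) of 4: 4, 8 -> fragments 1-2 completed (2 total).
Step 2: advance 1 -> fork_pos = 8 + 1 = 9. Next multiple of 4 is 12 (not reached); still 2 fragment(s).
Step 3: advance 6 -> fork_pos = 9 + 6 = 15. Reached multiple(s) of 4: 12 -> fragment 3 completed (3 total).
Step 4: advance 6 -> fork_pos = 15 + 6 = 21. Reached multiple(s) of 4: 16, 20 -> fragments 4-5 completed (5 total).
Step 5: advance 3 -> fork_pos = 21 + 3 = 24. Reached multiple(s) of 4: 24 -> fragment 6 completed (6 total).
6 fragment(s) completed, covering template[0:24] (6 x 4 = 24). The next fragment, fragment 7, covers template[24:28], so it starts at position 24.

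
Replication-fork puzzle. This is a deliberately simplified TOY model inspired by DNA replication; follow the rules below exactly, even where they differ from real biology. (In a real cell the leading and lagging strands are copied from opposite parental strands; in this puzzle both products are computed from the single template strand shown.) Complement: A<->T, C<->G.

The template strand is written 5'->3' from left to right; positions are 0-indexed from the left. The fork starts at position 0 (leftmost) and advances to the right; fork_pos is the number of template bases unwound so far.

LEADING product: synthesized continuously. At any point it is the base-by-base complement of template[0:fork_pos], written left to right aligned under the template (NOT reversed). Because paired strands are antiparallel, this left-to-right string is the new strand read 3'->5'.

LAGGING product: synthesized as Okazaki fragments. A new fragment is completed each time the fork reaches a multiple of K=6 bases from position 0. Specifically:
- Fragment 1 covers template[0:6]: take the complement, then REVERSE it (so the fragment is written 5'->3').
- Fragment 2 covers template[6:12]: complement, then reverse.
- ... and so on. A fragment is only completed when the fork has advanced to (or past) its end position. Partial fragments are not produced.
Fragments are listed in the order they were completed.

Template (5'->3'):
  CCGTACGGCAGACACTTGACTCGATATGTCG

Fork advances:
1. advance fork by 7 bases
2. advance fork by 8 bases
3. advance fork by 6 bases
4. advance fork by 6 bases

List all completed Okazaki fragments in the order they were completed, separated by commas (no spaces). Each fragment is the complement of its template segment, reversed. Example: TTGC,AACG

Step 1: advance 7 -> fork_pos = 0 + 7 = 7. Reached multiple(s) of 6: 6 -> fragment 1 completed (1 total).
Step 2: advance 8 -> fork_pos = 7 + 8 = 15. Reached multiple(s) of 6: 12 -> fragment 2 completed (2 total).
Step 3: advance 6 -> fork_pos = 15 + 6 = 21. Reached multiple(s) of 6: 18 -> fragment 3 completed (3 total).
Step 4: advance 6 -> fork_pos = 21 + 6 = 27. Reached multiple(s) of 6: 24 -> fragment 4 completed (4 total).
Final fork_pos = 27, so 4 fragment(s) are complete. Build each: template segment -> complement -> reverse.
Fragment 1: template[0:6] = CCGTAC -> complement GGCATG -> reversed GTACGG
Fragment 2: template[6:12] = GGCAGA -> complement CCGTCT -> reversed TCTGCC
Fragment 3: template[12:18] = CACTTG -> complement GTGAAC -> reversed CAAGTG
Fragment 4: template[18:24] = ACTCGA -> complement TGAGCT -> reversed TCGAGT

Answer: GTACGG,TCTGCC,CAAGTG,TCGAGT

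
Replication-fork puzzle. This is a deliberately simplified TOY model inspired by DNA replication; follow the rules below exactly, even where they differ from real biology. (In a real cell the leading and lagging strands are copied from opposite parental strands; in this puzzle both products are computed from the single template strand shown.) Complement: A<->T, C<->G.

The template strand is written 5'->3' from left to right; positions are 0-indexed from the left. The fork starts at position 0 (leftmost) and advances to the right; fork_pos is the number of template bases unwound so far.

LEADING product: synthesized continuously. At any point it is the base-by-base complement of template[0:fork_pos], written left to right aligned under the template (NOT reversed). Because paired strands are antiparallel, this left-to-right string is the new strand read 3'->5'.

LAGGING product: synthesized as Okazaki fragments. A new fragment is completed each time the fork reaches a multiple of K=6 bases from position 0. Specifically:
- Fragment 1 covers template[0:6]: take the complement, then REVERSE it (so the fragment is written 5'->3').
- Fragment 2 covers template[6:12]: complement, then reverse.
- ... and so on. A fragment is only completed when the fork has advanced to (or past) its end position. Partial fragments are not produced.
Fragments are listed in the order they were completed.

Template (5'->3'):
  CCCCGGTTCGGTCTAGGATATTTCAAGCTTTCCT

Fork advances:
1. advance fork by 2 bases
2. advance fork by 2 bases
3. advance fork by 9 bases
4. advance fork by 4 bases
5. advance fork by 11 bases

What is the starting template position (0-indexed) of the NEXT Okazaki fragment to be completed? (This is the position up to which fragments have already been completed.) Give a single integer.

Answer: 24

Derivation:
Step 1: advance 2 -> fork_pos = 0 + 2 = 2. Next multiple of 6 is 6 (not reached); still 0 fragment(s).
Step 2: advance 2 -> fork_pos = 2 + 2 = 4. Next multiple of 6 is 6 (not reached); still 0 fragment(s).
Step 3: advance 9 -> fork_pos = 4 + 9 = 13. Reached multiple(s) of 6: 6, 12 -> fragments 1-2 completed (2 total).
Step 4: advance 4 -> fork_pos = 13 + 4 = 17. Next multiple of 6 is 18 (not reached); still 2 fragment(s).
Step 5: advance 11 -> fork_pos = 17 + 11 = 28. Reached multiple(s) of 6: 18, 24 -> fragments 3-4 completed (4 total).
4 fragment(s) completed, covering template[0:24] (4 x 6 = 24). The next fragment, fragment 5, covers template[24:30], so it starts at position 24.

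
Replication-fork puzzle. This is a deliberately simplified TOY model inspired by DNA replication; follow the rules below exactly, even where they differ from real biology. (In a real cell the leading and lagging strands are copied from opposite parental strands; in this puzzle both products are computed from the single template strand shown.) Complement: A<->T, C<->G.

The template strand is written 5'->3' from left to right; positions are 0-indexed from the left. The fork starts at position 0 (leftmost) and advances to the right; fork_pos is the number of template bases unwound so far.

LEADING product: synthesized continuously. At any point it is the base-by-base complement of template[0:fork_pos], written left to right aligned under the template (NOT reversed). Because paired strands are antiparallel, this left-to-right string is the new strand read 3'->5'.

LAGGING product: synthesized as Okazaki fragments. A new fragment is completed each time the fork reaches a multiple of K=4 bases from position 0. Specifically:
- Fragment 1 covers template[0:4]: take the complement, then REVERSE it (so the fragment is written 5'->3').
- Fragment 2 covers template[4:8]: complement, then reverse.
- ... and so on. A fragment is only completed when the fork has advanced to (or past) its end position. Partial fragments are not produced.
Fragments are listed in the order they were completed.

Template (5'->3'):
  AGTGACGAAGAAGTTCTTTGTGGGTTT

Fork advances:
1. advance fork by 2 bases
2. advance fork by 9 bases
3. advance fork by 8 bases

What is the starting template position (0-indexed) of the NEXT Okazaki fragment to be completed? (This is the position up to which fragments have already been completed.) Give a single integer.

Answer: 16

Derivation:
Step 1: advance 2 -> fork_pos = 0 + 2 = 2. Next multiple of 4 is 4 (not reached); still 0 fragment(s).
Step 2: advance 9 -> fork_pos = 2 + 9 = 11. Reached multiple(s) of 4: 4, 8 -> fragments 1-2 completed (2 total).
Step 3: advance 8 -> fork_pos = 11 + 8 = 19. Reached multiple(s) of 4: 12, 16 -> fragments 3-4 completed (4 total).
4 fragment(s) completed, covering template[0:16] (4 x 4 = 16). The next fragment, fragment 5, covers template[16:20], so it starts at position 16.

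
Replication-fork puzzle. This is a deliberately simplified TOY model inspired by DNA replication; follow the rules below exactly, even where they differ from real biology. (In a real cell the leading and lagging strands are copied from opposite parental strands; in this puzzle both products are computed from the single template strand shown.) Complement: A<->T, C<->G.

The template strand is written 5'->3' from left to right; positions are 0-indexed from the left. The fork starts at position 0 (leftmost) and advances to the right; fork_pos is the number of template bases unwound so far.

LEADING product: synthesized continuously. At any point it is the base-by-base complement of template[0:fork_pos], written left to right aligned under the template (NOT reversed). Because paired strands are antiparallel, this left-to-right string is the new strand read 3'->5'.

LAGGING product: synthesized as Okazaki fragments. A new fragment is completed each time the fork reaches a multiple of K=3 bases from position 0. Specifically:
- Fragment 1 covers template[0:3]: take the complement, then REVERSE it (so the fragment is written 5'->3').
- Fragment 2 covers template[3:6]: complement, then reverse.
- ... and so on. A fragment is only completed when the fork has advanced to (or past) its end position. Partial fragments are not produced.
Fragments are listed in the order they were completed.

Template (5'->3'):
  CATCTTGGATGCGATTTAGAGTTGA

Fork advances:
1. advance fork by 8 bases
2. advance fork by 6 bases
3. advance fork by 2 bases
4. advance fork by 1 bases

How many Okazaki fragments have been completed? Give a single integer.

Answer: 5

Derivation:
Step 1: advance 8 -> fork_pos = 0 + 8 = 8. Reached multiple(s) of 3: 3, 6 -> fragments 1-2 completed (2 total).
Step 2: advance 6 -> fork_pos = 8 + 6 = 14. Reached multiple(s) of 3: 9, 12 -> fragments 3-4 completed (4 total).
Step 3: advance 2 -> fork_pos = 14 + 2 = 16. Reached multiple(s) of 3: 15 -> fragment 5 completed (5 total).
Step 4: advance 1 -> fork_pos = 16 + 1 = 17. Next multiple of 3 is 18 (not reached); still 5 fragment(s).
Check: final fork_pos = 17; the multiples of 3 that are <= 17 are 3..15 -> 17 // 3 = 5 completed fragment(s).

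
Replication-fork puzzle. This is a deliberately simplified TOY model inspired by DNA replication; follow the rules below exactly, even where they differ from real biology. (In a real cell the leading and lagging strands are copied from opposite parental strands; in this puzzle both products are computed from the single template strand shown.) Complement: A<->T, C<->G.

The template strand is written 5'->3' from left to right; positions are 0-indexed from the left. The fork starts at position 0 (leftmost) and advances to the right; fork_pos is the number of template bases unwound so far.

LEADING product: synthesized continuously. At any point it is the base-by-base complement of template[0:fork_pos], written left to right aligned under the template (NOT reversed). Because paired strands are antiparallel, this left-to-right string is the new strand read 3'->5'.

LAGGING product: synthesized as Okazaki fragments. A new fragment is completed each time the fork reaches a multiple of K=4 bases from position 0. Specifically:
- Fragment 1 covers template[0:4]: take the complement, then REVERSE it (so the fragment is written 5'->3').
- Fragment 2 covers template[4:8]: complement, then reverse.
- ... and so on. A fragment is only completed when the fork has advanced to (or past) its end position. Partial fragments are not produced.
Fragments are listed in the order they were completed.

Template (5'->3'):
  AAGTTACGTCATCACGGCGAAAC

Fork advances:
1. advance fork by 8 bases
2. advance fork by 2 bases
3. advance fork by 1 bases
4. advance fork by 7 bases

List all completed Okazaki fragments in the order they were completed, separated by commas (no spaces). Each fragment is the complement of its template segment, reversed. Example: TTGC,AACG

Step 1: advance 8 -> fork_pos = 0 + 8 = 8. Reached multiple(s) of 4: 4, 8 -> fragments 1-2 completed (2 total).
Step 2: advance 2 -> fork_pos = 8 + 2 = 10. Next multiple of 4 is 12 (not reached); still 2 fragment(s).
Step 3: advance 1 -> fork_pos = 10 + 1 = 11. Next multiple of 4 is 12 (not reached); still 2 fragment(s).
Step 4: advance 7 -> fork_pos = 11 + 7 = 18. Reached multiple(s) of 4: 12, 16 -> fragments 3-4 completed (4 total).
Final fork_pos = 18, so 4 fragment(s) are complete. Build each: template segment -> complement -> reverse.
Fragment 1: template[0:4] = AAGT -> complement TTCA -> reversed ACTT
Fragment 2: template[4:8] = TACG -> complement ATGC -> reversed CGTA
Fragment 3: template[8:12] = TCAT -> complement AGTA -> reversed ATGA
Fragment 4: template[12:16] = CACG -> complement GTGC -> reversed CGTG

Answer: ACTT,CGTA,ATGA,CGTG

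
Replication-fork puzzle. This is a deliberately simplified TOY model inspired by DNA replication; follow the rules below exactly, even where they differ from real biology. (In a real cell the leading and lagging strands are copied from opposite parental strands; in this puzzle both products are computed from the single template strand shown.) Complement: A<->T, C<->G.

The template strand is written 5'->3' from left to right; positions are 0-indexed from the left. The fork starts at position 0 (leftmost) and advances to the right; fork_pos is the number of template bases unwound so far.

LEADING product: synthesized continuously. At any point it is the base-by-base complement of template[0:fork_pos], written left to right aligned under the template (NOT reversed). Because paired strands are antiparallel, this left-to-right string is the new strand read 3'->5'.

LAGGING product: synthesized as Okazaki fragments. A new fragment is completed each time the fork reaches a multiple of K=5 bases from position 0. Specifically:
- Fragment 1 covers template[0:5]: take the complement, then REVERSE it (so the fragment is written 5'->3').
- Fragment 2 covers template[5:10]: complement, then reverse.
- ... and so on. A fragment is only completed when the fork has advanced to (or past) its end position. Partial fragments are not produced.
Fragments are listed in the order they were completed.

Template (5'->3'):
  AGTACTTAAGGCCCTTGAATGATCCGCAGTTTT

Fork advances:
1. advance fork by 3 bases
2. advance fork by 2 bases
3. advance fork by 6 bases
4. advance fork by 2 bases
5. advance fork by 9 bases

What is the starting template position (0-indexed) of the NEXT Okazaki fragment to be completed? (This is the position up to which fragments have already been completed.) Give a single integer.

Step 1: advance 3 -> fork_pos = 0 + 3 = 3. Next multiple of 5 is 5 (not reached); still 0 fragment(s).
Step 2: advance 2 -> fork_pos = 3 + 2 = 5. Reached multiple(s) of 5: 5 -> fragment 1 completed (1 total).
Step 3: advance 6 -> fork_pos = 5 + 6 = 11. Reached multiple(s) of 5: 10 -> fragment 2 completed (2 total).
Step 4: advance 2 -> fork_pos = 11 + 2 = 13. Next multiple of 5 is 15 (not reached); still 2 fragment(s).
Step 5: advance 9 -> fork_pos = 13 + 9 = 22. Reached multiple(s) of 5: 15, 20 -> fragments 3-4 completed (4 total).
4 fragment(s) completed, covering template[0:20] (4 x 5 = 20). The next fragment, fragment 5, covers template[20:25], so it starts at position 20.

Answer: 20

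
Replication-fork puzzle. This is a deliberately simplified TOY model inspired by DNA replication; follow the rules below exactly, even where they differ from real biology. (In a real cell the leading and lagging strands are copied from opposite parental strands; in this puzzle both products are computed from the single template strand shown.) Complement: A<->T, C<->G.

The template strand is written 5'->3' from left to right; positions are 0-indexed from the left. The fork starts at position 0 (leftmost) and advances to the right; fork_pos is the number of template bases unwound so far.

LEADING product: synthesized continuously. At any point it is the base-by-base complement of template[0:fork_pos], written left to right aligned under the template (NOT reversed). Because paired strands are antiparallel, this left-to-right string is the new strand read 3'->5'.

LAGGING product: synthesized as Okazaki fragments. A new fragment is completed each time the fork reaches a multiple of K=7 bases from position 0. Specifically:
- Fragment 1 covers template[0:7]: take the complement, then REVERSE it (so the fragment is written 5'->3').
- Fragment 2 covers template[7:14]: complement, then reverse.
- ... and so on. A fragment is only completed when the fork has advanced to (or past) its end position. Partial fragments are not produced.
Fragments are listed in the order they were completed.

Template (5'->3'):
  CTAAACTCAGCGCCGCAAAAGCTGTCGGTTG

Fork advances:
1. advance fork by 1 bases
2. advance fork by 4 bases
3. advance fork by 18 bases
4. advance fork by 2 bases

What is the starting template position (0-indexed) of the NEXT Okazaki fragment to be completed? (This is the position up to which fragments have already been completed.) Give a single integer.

Step 1: advance 1 -> fork_pos = 0 + 1 = 1. Next multiple of 7 is 7 (not reached); still 0 fragment(s).
Step 2: advance 4 -> fork_pos = 1 + 4 = 5. Next multiple of 7 is 7 (not reached); still 0 fragment(s).
Step 3: advance 18 -> fork_pos = 5 + 18 = 23. Reached multiple(s) of 7: 7, 14, 21 -> fragments 1-3 completed (3 total).
Step 4: advance 2 -> fork_pos = 23 + 2 = 25. Next multiple of 7 is 28 (not reached); still 3 fragment(s).
3 fragment(s) completed, covering template[0:21] (3 x 7 = 21). The next fragment, fragment 4, covers template[21:28], so it starts at position 21.

Answer: 21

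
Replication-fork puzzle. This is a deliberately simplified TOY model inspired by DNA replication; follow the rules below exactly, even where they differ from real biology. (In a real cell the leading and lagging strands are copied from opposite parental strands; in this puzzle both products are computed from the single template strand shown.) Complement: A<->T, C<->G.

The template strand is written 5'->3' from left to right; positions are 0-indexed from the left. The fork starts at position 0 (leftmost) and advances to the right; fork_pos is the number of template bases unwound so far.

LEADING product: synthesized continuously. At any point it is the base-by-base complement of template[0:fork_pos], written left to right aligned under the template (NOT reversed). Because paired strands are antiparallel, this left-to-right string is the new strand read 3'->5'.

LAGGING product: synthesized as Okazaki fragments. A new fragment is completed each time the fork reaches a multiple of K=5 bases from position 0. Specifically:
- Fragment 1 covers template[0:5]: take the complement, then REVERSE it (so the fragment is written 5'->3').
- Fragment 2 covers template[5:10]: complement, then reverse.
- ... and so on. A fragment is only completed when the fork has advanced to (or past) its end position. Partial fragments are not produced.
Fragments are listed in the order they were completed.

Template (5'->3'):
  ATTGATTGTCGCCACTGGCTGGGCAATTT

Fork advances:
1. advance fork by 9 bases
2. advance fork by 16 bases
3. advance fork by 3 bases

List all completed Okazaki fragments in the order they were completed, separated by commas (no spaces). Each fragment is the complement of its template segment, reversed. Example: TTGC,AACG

Answer: TCAAT,GACAA,GTGGC,AGCCA,TGCCC

Derivation:
Step 1: advance 9 -> fork_pos = 0 + 9 = 9. Reached multiple(s) of 5: 5 -> fragment 1 completed (1 total).
Step 2: advance 16 -> fork_pos = 9 + 16 = 25. Reached multiple(s) of 5: 10, 15, 20, 25 -> fragments 2-5 completed (5 total).
Step 3: advance 3 -> fork_pos = 25 + 3 = 28. Next multiple of 5 is 30 (not reached); still 5 fragment(s).
Final fork_pos = 28, so 5 fragment(s) are complete. Build each: template segment -> complement -> reverse.
Fragment 1: template[0:5] = ATTGA -> complement TAACT -> reversed TCAAT
Fragment 2: template[5:10] = TTGTC -> complement AACAG -> reversed GACAA
Fragment 3: template[10:15] = GCCAC -> complement CGGTG -> reversed GTGGC
Fragment 4: template[15:20] = TGGCT -> complement ACCGA -> reversed AGCCA
Fragment 5: template[20:25] = GGGCA -> complement CCCGT -> reversed TGCCC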